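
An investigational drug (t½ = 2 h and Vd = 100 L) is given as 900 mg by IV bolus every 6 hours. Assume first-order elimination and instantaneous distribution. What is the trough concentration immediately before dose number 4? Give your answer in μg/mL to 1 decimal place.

f = (1/2)^(τ/t½) = (1/2)^(6/2) ≈ 0.1250.
C₀ = D/Vd = 900/100 ≈ 9.000 μg/mL.
Before the 4th dose, 3 doses have been given. Superposition: Cmin = C₀·(f + f² + … + f^3).
≈ 9.000 × (0.1250 + 0.0156 + 0.0020) ≈ 9.000 × 0.1426 ≈ 1.283 μg/mL.

1.3 μg/mL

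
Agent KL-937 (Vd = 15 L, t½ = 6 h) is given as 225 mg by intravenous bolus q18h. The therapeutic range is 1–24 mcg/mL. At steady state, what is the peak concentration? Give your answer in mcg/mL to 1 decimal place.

17.1 mcg/mL

The dosing interval is 3 half-lives, so f = 2^(−3) = 0.125.
Accumulation ratio R = 1/(1 − f) = 1/0.875 = 8/7.
Single-dose peak C₀ = D/Vd = 225/15 = 15 mcg/mL.
Steady-state peak Cmax,ss = C₀·R = 15 × 8/7 ≈ 17.143 mcg/mL.
Peak 17.1 mcg/mL vs MTC 24 mcg/mL: below toxic threshold.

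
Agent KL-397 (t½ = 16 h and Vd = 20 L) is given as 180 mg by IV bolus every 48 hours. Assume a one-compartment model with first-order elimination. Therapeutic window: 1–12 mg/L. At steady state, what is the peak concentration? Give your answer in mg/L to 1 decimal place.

The dosing interval is 3 half-lives, so f = 2^(−3) = 0.125.
Accumulation ratio R = 1/(1 − f) = 1/0.875 = 8/7.
Single-dose peak C₀ = D/Vd = 180/20 = 9 mg/L.
Steady-state peak Cmax,ss = C₀·R = 9 × 8/7 ≈ 10.286 mg/L.
Peak 10.3 mg/L vs MTC 12 mg/L: below toxic threshold.

10.3 mg/L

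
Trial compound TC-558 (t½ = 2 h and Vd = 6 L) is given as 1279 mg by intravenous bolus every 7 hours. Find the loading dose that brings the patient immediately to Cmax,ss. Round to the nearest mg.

1403 mg

f = (1/2)^(7/2) ≈ 0.088388; accumulation ratio R = 1/(1−f) ≈ 1.09696.
Loading dose to hit Cmax,ss on first dose: D_load = D_maint·R ≈ 1279 × 1.09696 ≈ 1403.01 mg.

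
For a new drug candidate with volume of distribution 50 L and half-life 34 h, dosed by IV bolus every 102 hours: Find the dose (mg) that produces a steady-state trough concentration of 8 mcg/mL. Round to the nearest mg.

τ/t½ = 102/34 ≈ 3, so f = (1/2)^(102/34) ≈ 0.125000.
Cmin,ss = (D/Vd)·f/(1−f), so D = Cmin,ss·Vd·(1−f)/f.
D = 8 × 50 × (1−f)/f ≈ 8 × 50 × 7.00000 ≈ 2800.00 mg.

2800 mg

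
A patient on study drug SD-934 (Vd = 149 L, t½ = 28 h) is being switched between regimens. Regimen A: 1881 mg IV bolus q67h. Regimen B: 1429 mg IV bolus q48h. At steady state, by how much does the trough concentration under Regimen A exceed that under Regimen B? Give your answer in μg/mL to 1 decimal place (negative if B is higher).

-1.2 μg/mL

Regimen A: f = (1/2)^(67/28) ≈ 0.1904; Cmin,ss = (1881/149)·f/(1−f) ≈ 2.969 μg/mL.
Regimen B: f = (1/2)^(48/28) ≈ 0.3048; Cmin,ss = (1429/149)·f/(1−f) ≈ 4.205 μg/mL.
Difference ≈ 2.969 − 4.205 ≈ -1.236 μg/mL.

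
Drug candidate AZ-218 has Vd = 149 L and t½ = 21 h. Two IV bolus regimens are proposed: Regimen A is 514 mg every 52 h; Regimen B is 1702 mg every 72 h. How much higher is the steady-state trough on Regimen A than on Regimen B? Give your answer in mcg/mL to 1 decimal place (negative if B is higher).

Regimen A: f = (1/2)^(52/21) ≈ 0.1797; Cmin,ss = (514/149)·f/(1−f) ≈ 0.756 mcg/mL.
Regimen B: f = (1/2)^(72/21) ≈ 0.0929; Cmin,ss = (1702/149)·f/(1−f) ≈ 1.170 mcg/mL.
Difference ≈ 0.756 − 1.170 ≈ -0.414 mcg/mL.

-0.4 mcg/mL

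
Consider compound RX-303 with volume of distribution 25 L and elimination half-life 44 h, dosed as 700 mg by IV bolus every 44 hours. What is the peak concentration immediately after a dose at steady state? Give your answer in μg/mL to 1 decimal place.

56.0 μg/mL

τ = 44 h = 1 half-life, so f = (1/2)^1 = 0.5.
At steady state, R = 1/(1 − 0.5) = 2/1.
Single-dose peak C₀ = D/Vd = 700/25 = 28 μg/mL.
Steady-state peak Cmax,ss = C₀·R = 28 × 2/1 ≈ 56.000 μg/mL.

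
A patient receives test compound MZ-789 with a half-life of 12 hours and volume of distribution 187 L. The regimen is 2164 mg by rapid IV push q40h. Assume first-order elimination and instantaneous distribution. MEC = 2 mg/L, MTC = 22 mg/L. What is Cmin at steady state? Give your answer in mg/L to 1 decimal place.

k = ln2/t½ = ln2/12 ≈ 0.057762 h⁻¹; fraction remaining f = e^(−kτ) = e^(−0.057762×40) ≈ 0.0992.
Accumulation ratio R = 1/(1 − f) ≈ 1/0.9008 ≈ 1.1101.
Single-dose peak C₀ = D/Vd = 2164/187 ≈ 11.572 mg/L.
Cmax,ss = C₀/(1 − f) ≈ 11.572/0.9008 ≈ 12.846 mg/L.
One interval later, Cmin,ss = Cmax,ss·e^(−kτ) ≈ 12.846 × 0.0992 ≈ 1.274 mg/L.
Trough 1.3 mg/L vs MEC 2 mg/L: subtherapeutic.

1.3 mg/L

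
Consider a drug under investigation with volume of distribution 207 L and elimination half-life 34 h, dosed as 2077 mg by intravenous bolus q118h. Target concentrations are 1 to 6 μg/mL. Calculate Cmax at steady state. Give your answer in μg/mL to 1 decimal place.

11.0 μg/mL

τ/t½ = 118/34 ≈ 3.4706, so fraction remaining f = (1/2)^(118/34) ≈ 0.0902.
Accumulation ratio R = 1/(1 − f) ≈ 1/0.9098 ≈ 1.0991.
Each bolus raises the concentration by D/Vd = 2077/207 ≈ 10.034 μg/mL.
Steady-state peak Cmax,ss = C₀·R ≈ 10.034 × 1.0991 ≈ 11.028 μg/mL.
Peak 11.0 μg/mL vs MTC 6 μg/mL: exceeds toxic threshold.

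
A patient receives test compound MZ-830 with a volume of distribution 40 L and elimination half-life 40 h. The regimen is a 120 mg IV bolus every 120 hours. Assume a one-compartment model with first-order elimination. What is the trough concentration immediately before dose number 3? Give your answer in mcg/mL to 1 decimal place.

f = (1/2)^(τ/t½) = (1/2)^(120/40) ≈ 0.1250.
C₀ = D/Vd = 120/40 ≈ 3.000 mcg/mL.
Before the 3rd dose, 2 doses have been given. Superposition: Cmin = C₀·(f + f²).
≈ 3.000 × (0.1250 + 0.0156) ≈ 3.000 × 0.1406 ≈ 0.422 mcg/mL.

0.4 mcg/mL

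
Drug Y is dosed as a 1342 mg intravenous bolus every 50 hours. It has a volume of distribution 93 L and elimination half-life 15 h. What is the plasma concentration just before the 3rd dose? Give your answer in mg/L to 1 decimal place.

1.6 mg/L

f = (1/2)^(τ/t½) = (1/2)^(50/15) ≈ 0.0992.
C₀ = D/Vd = 1342/93 ≈ 14.430 mg/L.
Before the 3rd dose, 2 doses have been given. Superposition: Cmin = C₀·(f + f²).
≈ 14.430 × (0.0992 + 0.0098) ≈ 14.430 × 0.1090 ≈ 1.573 mg/L.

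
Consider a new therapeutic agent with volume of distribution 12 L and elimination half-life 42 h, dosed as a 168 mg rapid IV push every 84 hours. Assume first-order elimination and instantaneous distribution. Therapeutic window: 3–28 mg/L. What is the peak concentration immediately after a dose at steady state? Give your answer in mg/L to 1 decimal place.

18.7 mg/L

The dosing interval is 2 half-lives, so f = 2^(−2) = 0.25.
At steady state, R = 1/(1 − 0.25) = 4/3.
Single-dose peak C₀ = D/Vd = 168/12 = 14 mg/L.
Steady-state peak Cmax,ss = C₀·R = 14 × 4/3 ≈ 18.667 mg/L.
Peak 18.7 mg/L vs MTC 28 mg/L: below toxic threshold.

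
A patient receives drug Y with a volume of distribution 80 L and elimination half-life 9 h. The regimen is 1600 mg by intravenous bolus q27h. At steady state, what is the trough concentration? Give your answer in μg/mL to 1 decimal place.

2.9 μg/mL

The dosing interval is 3 half-lives, so f = 2^(−3) = 0.125.
Accumulation ratio R = 1/(1 − f) = 1/0.875 = 8/7.
Single-dose peak C₀ = D/Vd = 1600/80 = 20 μg/mL.
Steady-state peak Cmax,ss = C₀·R = 20 × 8/7 ≈ 22.857 μg/mL.
Steady-state trough Cmin,ss = Cmax,ss·f ≈ 22.857 × 0.125 ≈ 2.857 μg/mL.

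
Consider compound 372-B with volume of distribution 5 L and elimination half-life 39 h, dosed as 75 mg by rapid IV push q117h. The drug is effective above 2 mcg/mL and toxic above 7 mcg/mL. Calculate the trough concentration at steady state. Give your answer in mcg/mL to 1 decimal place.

2.1 mcg/mL

The dosing interval is 3 half-lives, so f = 2^(−3) = 0.125.
Accumulation ratio R = 1/(1 − f) = 1/0.875 = 8/7.
Single-dose peak C₀ = D/Vd = 75/5 = 15 mcg/mL.
Steady-state peak Cmax,ss = C₀·R = 15 × 8/7 ≈ 17.143 mcg/mL.
Steady-state trough Cmin,ss = Cmax,ss·f ≈ 17.143 × 0.125 ≈ 2.143 mcg/mL.
Trough 2.1 mcg/mL vs MEC 2 mcg/mL: adequate.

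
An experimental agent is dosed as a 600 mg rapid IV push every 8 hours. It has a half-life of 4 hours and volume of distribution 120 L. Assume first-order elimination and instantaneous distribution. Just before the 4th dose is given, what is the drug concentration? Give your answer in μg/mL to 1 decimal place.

1.6 μg/mL

f = (1/2)^(τ/t½) = (1/2)^(8/4) ≈ 0.2500.
C₀ = D/Vd = 600/120 ≈ 5.000 μg/mL.
Before the 4th dose, 3 doses have been given. Superposition: Cmin = C₀·(f + f² + … + f^3).
≈ 5.000 × (0.2500 + 0.0625 + 0.0156) ≈ 5.000 × 0.3281 ≈ 1.641 μg/mL.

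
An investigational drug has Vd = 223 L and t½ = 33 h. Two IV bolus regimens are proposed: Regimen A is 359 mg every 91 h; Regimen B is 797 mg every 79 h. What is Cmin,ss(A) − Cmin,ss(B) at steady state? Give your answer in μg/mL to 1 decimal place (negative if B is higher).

Regimen A: f = (1/2)^(91/33) ≈ 0.1479; Cmin,ss = (359/223)·f/(1−f) ≈ 0.279 μg/mL.
Regimen B: f = (1/2)^(79/33) ≈ 0.1903; Cmin,ss = (797/223)·f/(1−f) ≈ 0.840 μg/mL.
Difference ≈ 0.279 − 0.840 ≈ -0.561 μg/mL.

-0.6 μg/mL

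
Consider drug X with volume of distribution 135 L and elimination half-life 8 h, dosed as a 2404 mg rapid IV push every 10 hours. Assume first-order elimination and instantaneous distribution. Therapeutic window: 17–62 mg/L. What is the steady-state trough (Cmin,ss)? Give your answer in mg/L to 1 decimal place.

12.9 mg/L

τ/t½ = 10/8 ≈ 1.25, so fraction remaining f = (1/2)^(10/8) ≈ 0.4204.
Single-dose peak C₀ = D/Vd = 2404/135 ≈ 17.807 mg/L.
Steady-state trough Cmin,ss = C₀·f/(1−f) ≈ 17.807 × 0.4204/0.5796 ≈ 12.916 mg/L.
Trough 12.9 mg/L vs MEC 17 mg/L: subtherapeutic.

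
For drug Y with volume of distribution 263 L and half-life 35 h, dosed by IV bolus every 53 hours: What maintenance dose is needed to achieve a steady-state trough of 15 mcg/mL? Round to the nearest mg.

τ/t½ = 53/35 ≈ 1.5143, so f = (1/2)^(53/35) ≈ 0.350070.
Cmin,ss = (D/Vd)·f/(1−f), so D = Cmin,ss·Vd·(1−f)/f.
D = 15 × 263 × (1−f)/f ≈ 15 × 263 × 1.85657 ≈ 7324.17 mg.

7324 mg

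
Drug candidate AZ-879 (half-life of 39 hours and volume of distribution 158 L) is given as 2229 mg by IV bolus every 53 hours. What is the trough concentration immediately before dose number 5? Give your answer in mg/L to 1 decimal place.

8.8 mg/L

f = (1/2)^(τ/t½) = (1/2)^(53/39) ≈ 0.3899.
C₀ = D/Vd = 2229/158 ≈ 14.108 mg/L.
Before the 5th dose, 4 doses have been given. Superposition: Cmin = C₀·(f + f² + … + f^4).
≈ 14.108 × (0.3899 + 0.1520 + 0.0593 + 0.0231) ≈ 14.108 × 0.6243 ≈ 8.808 mg/L.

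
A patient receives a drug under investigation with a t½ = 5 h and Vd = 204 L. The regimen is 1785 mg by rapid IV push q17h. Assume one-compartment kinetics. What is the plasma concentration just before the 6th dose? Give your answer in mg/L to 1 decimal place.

0.9 mg/L

f = (1/2)^(τ/t½) = (1/2)^(17/5) ≈ 0.0947.
C₀ = D/Vd = 1785/204 ≈ 8.750 mg/L.
Before the 6th dose, 5 doses have been given. Superposition: Cmin = C₀·(f + f² + … + f^5).
≈ 8.750 × (0.0947 + 0.0090 + 0.0008 + 0.0001 + 0.0000) ≈ 8.750 × 0.1046 ≈ 0.915 mg/L.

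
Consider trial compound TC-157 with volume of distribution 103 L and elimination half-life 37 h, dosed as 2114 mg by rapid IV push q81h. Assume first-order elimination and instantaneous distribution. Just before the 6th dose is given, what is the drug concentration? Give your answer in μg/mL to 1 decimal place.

5.8 μg/mL

f = (1/2)^(τ/t½) = (1/2)^(81/37) ≈ 0.2193.
C₀ = D/Vd = 2114/103 ≈ 20.524 μg/mL.
Before the 6th dose, 5 doses have been given. Superposition: Cmin = C₀·(f + f² + … + f^5).
≈ 20.524 × (0.2193 + 0.0481 + 0.0105 + 0.0023 + 0.0005) ≈ 20.524 × 0.2807 ≈ 5.761 μg/mL.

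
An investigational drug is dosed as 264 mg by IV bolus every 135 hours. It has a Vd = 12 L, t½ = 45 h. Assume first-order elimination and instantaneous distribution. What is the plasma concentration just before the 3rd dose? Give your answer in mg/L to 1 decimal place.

f = (1/2)^(τ/t½) = (1/2)^(135/45) ≈ 0.1250.
C₀ = D/Vd = 264/12 ≈ 22.000 mg/L.
Before the 3rd dose, 2 doses have been given. Superposition: Cmin = C₀·(f + f²).
≈ 22.000 × (0.1250 + 0.0156) ≈ 22.000 × 0.1406 ≈ 3.093 mg/L.

3.1 mg/L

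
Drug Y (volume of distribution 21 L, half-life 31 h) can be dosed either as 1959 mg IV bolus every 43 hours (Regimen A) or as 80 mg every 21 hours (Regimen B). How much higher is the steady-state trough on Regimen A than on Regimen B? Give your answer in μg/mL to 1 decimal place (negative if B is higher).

51.4 μg/mL

Regimen A: f = (1/2)^(43/31) ≈ 0.3823; Cmin,ss = (1959/21)·f/(1−f) ≈ 57.735 μg/mL.
Regimen B: f = (1/2)^(21/31) ≈ 0.6253; Cmin,ss = (80/21)·f/(1−f) ≈ 6.357 μg/mL.
Difference ≈ 57.735 − 6.357 ≈ 51.378 μg/mL.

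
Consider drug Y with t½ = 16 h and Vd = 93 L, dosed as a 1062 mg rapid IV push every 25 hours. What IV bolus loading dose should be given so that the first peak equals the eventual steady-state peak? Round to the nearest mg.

f = (1/2)^(25/16) ≈ 0.338564; accumulation ratio R = 1/(1−f) ≈ 1.51186.
Loading dose to hit Cmax,ss on first dose: D_load = D_maint·R ≈ 1062 × 1.51186 ≈ 1605.60 mg.

1606 mg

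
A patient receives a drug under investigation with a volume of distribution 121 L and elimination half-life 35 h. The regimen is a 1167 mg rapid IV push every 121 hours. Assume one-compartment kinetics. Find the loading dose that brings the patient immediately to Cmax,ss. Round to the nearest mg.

f = (1/2)^(121/35) ≈ 0.091053; accumulation ratio R = 1/(1−f) ≈ 1.10017.
Loading dose to hit Cmax,ss on first dose: D_load = D_maint·R ≈ 1167 × 1.10017 ≈ 1283.90 mg.

1284 mg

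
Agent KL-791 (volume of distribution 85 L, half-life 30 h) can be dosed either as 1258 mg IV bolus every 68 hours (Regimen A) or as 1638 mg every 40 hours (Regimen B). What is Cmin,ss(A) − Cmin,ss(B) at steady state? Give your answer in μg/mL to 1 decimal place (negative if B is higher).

Regimen A: f = (1/2)^(68/30) ≈ 0.2078; Cmin,ss = (1258/85)·f/(1−f) ≈ 3.882 μg/mL.
Regimen B: f = (1/2)^(40/30) ≈ 0.3969; Cmin,ss = (1638/85)·f/(1−f) ≈ 12.682 μg/mL.
Difference ≈ 3.882 − 12.682 ≈ -8.800 μg/mL.

-8.8 μg/mL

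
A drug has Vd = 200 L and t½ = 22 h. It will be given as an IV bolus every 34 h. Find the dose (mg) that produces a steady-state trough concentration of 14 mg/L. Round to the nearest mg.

5373 mg

τ/t½ = 34/22 ≈ 1.5455, so f = (1/2)^(34/22) ≈ 0.342588.
Cmin,ss = (D/Vd)·f/(1−f), so D = Cmin,ss·Vd·(1−f)/f.
D = 14 × 200 × (1−f)/f ≈ 14 × 200 × 1.91896 ≈ 5373.09 mg.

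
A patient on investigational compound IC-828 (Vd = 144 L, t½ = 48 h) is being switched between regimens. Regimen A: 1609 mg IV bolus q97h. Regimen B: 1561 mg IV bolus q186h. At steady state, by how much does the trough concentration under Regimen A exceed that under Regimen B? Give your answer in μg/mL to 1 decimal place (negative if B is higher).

2.9 μg/mL

Regimen A: f = (1/2)^(97/48) ≈ 0.2464; Cmin,ss = (1609/144)·f/(1−f) ≈ 3.653 μg/mL.
Regimen B: f = (1/2)^(186/48) ≈ 0.0682; Cmin,ss = (1561/144)·f/(1−f) ≈ 0.793 μg/mL.
Difference ≈ 3.653 − 0.793 ≈ 2.860 μg/mL.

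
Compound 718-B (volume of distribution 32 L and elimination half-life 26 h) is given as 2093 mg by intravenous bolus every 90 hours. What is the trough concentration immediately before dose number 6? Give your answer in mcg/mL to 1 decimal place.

f = (1/2)^(τ/t½) = (1/2)^(90/26) ≈ 0.0908.
C₀ = D/Vd = 2093/32 ≈ 65.406 mcg/mL.
Before the 6th dose, 5 doses have been given. Superposition: Cmin = C₀·(f + f² + … + f^5).
≈ 65.406 × (0.0908 + 0.0082 + 0.0007 + 0.0001 + 0.0000) ≈ 65.406 × 0.0998 ≈ 6.528 mcg/mL.

6.5 mcg/mL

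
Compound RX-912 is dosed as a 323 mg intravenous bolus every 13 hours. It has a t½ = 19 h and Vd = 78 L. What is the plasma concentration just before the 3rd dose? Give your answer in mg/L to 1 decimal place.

f = (1/2)^(τ/t½) = (1/2)^(13/19) ≈ 0.6223.
C₀ = D/Vd = 323/78 ≈ 4.141 mg/L.
Before the 3rd dose, 2 doses have been given. Superposition: Cmin = C₀·(f + f²).
≈ 4.141 × (0.6223 + 0.3873) ≈ 4.141 × 1.0096 ≈ 4.181 mg/L.

4.2 mg/L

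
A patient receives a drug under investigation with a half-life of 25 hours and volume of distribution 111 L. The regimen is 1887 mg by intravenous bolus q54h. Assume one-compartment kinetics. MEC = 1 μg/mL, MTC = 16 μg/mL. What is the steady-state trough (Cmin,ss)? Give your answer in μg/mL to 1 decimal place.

4.9 μg/mL

τ/t½ = 54/25 ≈ 2.16, so fraction remaining f = (1/2)^(54/25) ≈ 0.2238.
Accumulation ratio R = 1/(1 − f) ≈ 1/0.7762 ≈ 1.2883.
Each bolus raises the concentration by D/Vd = 1887/111 ≈ 17.000 μg/mL.
Cmax,ss = C₀/(1 − f) ≈ 17.000/0.7762 ≈ 21.902 μg/mL.
One interval later, Cmin,ss = Cmax,ss·e^(−kτ) ≈ 21.902 × 0.2238 ≈ 4.902 μg/mL.
Trough 4.9 μg/mL vs MEC 1 μg/mL: adequate.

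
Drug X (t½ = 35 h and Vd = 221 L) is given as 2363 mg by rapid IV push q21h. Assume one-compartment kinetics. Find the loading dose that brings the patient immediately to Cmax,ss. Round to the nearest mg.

6945 mg

f = (1/2)^(21/35) ≈ 0.659754; accumulation ratio R = 1/(1−f) ≈ 2.93905.
Loading dose to hit Cmax,ss on first dose: D_load = D_maint·R ≈ 2363 × 2.93905 ≈ 6944.98 mg.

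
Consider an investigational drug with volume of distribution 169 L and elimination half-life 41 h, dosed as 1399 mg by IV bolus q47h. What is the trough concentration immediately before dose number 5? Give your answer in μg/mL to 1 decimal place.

6.5 μg/mL

f = (1/2)^(τ/t½) = (1/2)^(47/41) ≈ 0.4518.
C₀ = D/Vd = 1399/169 ≈ 8.278 μg/mL.
Before the 5th dose, 4 doses have been given. Superposition: Cmin = C₀·(f + f² + … + f^4).
≈ 8.278 × (0.4518 + 0.2041 + 0.0922 + 0.0417) ≈ 8.278 × 0.7898 ≈ 6.538 μg/mL.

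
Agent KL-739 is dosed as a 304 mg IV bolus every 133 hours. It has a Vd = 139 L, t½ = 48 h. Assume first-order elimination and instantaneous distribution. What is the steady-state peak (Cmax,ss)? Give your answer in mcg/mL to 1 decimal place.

Over one 133-h interval, 133/48 ≈ 2.7708 half-lives elapse, leaving f ≈ 0.1465 of each dose.
At steady state, accumulation factor R = 1/(1 − e^(−kτ)) ≈ 1.1716.
Each bolus raises the concentration by D/Vd = 304/139 ≈ 2.187 mcg/mL.
Steady-state peak Cmax,ss = C₀·R ≈ 2.187 × 1.1716 ≈ 2.562 mcg/mL.

2.6 mcg/mL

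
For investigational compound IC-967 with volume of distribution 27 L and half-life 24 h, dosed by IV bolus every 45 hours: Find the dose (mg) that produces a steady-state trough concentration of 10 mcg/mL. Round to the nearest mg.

720 mg

τ/t½ = 45/24 ≈ 1.875, so f = (1/2)^(45/24) ≈ 0.272627.
Cmin,ss = (D/Vd)·f/(1−f), so D = Cmin,ss·Vd·(1−f)/f.
D = 10 × 27 × (1−f)/f ≈ 10 × 27 × 2.66802 ≈ 720.37 mg.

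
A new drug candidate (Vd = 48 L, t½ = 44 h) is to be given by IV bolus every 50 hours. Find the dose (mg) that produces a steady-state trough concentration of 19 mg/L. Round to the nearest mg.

τ/t½ = 50/44 ≈ 1.1364, so f = (1/2)^(50/44) ≈ 0.454905.
Cmin,ss = (D/Vd)·f/(1−f), so D = Cmin,ss·Vd·(1−f)/f.
D = 19 × 48 × (1−f)/f ≈ 19 × 48 × 1.19826 ≈ 1092.81 mg.

1093 mg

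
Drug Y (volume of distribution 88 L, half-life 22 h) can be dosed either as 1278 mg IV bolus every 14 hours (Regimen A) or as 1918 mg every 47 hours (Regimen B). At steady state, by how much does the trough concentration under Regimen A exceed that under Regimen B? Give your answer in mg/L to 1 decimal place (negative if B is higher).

19.8 mg/L

Regimen A: f = (1/2)^(14/22) ≈ 0.6433; Cmin,ss = (1278/88)·f/(1−f) ≈ 26.191 mg/L.
Regimen B: f = (1/2)^(47/22) ≈ 0.2275; Cmin,ss = (1918/88)·f/(1−f) ≈ 6.419 mg/L.
Difference ≈ 26.191 − 6.419 ≈ 19.772 mg/L.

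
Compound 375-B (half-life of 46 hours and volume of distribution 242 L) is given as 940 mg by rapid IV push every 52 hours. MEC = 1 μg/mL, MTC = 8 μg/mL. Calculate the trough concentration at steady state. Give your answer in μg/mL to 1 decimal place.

Over one 52-h interval, 52/46 ≈ 1.1304 half-lives elapse, leaving f ≈ 0.4568 of each dose.
Accumulation ratio R = 1/(1 − f) ≈ 1/0.5432 ≈ 1.8409.
Each bolus raises the concentration by D/Vd = 940/242 ≈ 3.884 μg/mL.
Cmax,ss = C₀/(1 − f) ≈ 3.884/0.5432 ≈ 7.150 μg/mL.
Steady-state trough Cmin,ss = Cmax,ss·f ≈ 7.150 × 0.4568 ≈ 3.266 μg/mL.
Trough 3.3 μg/mL vs MEC 1 μg/mL: adequate.

3.3 μg/mL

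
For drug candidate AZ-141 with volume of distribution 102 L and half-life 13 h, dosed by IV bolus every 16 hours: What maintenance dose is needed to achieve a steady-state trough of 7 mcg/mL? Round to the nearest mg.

τ/t½ = 16/13 ≈ 1.2308, so f = (1/2)^(16/13) ≈ 0.426090.
Cmin,ss = (D/Vd)·f/(1−f), so D = Cmin,ss·Vd·(1−f)/f.
D = 7 × 102 × (1−f)/f ≈ 7 × 102 × 1.34692 ≈ 961.70 mg.

962 mg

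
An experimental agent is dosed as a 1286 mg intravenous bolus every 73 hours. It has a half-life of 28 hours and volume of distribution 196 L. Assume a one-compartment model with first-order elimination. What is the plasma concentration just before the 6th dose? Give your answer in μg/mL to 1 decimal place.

1.3 μg/mL

f = (1/2)^(τ/t½) = (1/2)^(73/28) ≈ 0.1641.
C₀ = D/Vd = 1286/196 ≈ 6.561 μg/mL.
Before the 6th dose, 5 doses have been given. Superposition: Cmin = C₀·(f + f² + … + f^5).
≈ 6.561 × (0.1641 + 0.0269 + 0.0044 + 0.0007 + 0.0001) ≈ 6.561 × 0.1962 ≈ 1.287 μg/mL.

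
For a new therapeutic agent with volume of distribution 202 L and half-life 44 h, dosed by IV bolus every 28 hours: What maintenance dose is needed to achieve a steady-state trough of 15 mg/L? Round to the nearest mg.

τ/t½ = 28/44 ≈ 0.63636, so f = (1/2)^(28/44) ≈ 0.643332.
Cmin,ss = (D/Vd)·f/(1−f), so D = Cmin,ss·Vd·(1−f)/f.
D = 15 × 202 × (1−f)/f ≈ 15 × 202 × 0.55441 ≈ 1679.86 mg.

1680 mg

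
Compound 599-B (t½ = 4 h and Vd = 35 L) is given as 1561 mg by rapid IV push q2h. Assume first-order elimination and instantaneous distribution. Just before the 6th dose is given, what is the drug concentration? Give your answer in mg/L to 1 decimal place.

88.6 mg/L

f = (1/2)^(τ/t½) = (1/2)^(2/4) ≈ 0.7071.
C₀ = D/Vd = 1561/35 ≈ 44.600 mg/L.
Before the 6th dose, 5 doses have been given. Superposition: Cmin = C₀·(f + f² + … + f^5).
≈ 44.600 × (0.7071 + 0.5000 + 0.3535 + 0.2500 + 0.1768) ≈ 44.600 × 1.9874 ≈ 88.638 mg/L.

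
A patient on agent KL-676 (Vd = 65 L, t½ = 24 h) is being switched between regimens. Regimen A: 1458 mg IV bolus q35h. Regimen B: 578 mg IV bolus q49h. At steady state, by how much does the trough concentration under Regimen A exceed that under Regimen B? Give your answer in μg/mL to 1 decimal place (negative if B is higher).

10.0 μg/mL

Regimen A: f = (1/2)^(35/24) ≈ 0.3639; Cmin,ss = (1458/65)·f/(1−f) ≈ 12.832 μg/mL.
Regimen B: f = (1/2)^(49/24) ≈ 0.2429; Cmin,ss = (578/65)·f/(1−f) ≈ 2.853 μg/mL.
Difference ≈ 12.832 − 2.853 ≈ 9.979 μg/mL.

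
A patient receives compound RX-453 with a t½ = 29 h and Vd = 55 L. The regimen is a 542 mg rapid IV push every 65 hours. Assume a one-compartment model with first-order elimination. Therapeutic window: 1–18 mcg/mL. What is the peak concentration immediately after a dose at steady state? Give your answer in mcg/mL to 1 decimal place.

k = ln2/t½ = ln2/29 ≈ 0.023902 h⁻¹; fraction remaining f = e^(−kτ) = e^(−0.023902×65) ≈ 0.2115.
Accumulation ratio R = 1/(1 − f) ≈ 1/0.7885 ≈ 1.2682.
Each bolus raises the concentration by D/Vd = 542/55 ≈ 9.855 mcg/mL.
Steady-state peak Cmax,ss = C₀·R ≈ 9.855 × 1.2682 ≈ 12.498 mcg/mL.
Peak 12.5 mcg/mL vs MTC 18 mcg/mL: below toxic threshold.

12.5 mcg/mL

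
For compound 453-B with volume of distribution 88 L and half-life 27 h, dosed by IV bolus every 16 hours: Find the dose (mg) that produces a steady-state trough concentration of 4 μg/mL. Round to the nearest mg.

τ/t½ = 16/27 ≈ 0.59259, so f = (1/2)^(16/27) ≈ 0.663150.
Cmin,ss = (D/Vd)·f/(1−f), so D = Cmin,ss·Vd·(1−f)/f.
D = 4 × 88 × (1−f)/f ≈ 4 × 88 × 0.50795 ≈ 178.80 mg.

179 mg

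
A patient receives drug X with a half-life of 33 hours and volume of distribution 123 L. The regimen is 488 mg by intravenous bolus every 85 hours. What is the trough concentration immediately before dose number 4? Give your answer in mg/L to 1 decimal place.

f = (1/2)^(τ/t½) = (1/2)^(85/33) ≈ 0.1677.
C₀ = D/Vd = 488/123 ≈ 3.967 mg/L.
Before the 4th dose, 3 doses have been given. Superposition: Cmin = C₀·(f + f² + … + f^3).
≈ 3.967 × (0.1677 + 0.0281 + 0.0047) ≈ 3.967 × 0.2005 ≈ 0.795 mg/L.

0.8 mg/L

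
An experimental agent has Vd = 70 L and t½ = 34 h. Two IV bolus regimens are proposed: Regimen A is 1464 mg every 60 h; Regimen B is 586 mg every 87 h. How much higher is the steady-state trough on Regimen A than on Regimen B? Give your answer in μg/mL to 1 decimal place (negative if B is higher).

7.0 μg/mL

Regimen A: f = (1/2)^(60/34) ≈ 0.2943; Cmin,ss = (1464/70)·f/(1−f) ≈ 8.722 μg/mL.
Regimen B: f = (1/2)^(87/34) ≈ 0.1697; Cmin,ss = (586/70)·f/(1−f) ≈ 1.711 μg/mL.
Difference ≈ 8.722 − 1.711 ≈ 7.011 μg/mL.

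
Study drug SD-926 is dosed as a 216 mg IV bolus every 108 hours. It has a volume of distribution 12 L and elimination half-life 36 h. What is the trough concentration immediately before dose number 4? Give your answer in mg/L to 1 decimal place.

2.6 mg/L

f = (1/2)^(τ/t½) = (1/2)^(108/36) ≈ 0.1250.
C₀ = D/Vd = 216/12 ≈ 18.000 mg/L.
Before the 4th dose, 3 doses have been given. Superposition: Cmin = C₀·(f + f² + … + f^3).
≈ 18.000 × (0.1250 + 0.0156 + 0.0020) ≈ 18.000 × 0.1426 ≈ 2.567 mg/L.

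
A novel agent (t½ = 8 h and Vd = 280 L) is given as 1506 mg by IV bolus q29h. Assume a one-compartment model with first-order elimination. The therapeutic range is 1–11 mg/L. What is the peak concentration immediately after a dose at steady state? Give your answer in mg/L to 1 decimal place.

k = ln2/t½ = ln2/8 ≈ 0.086643 h⁻¹; fraction remaining f = e^(−kτ) = e^(−0.086643×29) ≈ 0.0811.
At steady state, accumulation factor R = 1/(1 − e^(−kτ)) ≈ 1.0883.
Single-dose peak C₀ = D/Vd = 1506/280 ≈ 5.379 mg/L.
Cmax,ss = C₀/(1 − f) ≈ 5.379/0.9189 ≈ 5.854 mg/L.
Peak 5.9 mg/L vs MTC 11 mg/L: below toxic threshold.

5.9 mg/L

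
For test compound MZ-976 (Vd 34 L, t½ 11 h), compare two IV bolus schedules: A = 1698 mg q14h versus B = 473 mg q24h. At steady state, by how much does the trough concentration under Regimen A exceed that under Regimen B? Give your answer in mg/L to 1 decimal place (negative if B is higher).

Regimen A: f = (1/2)^(14/11) ≈ 0.4139; Cmin,ss = (1698/34)·f/(1−f) ≈ 35.268 mg/L.
Regimen B: f = (1/2)^(24/11) ≈ 0.2204; Cmin,ss = (473/34)·f/(1−f) ≈ 3.933 mg/L.
Difference ≈ 35.268 − 3.933 ≈ 31.335 mg/L.

31.3 mg/L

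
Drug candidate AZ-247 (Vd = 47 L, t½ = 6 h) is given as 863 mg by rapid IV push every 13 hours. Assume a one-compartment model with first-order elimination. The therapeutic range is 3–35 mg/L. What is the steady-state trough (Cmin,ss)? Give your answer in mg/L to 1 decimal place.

τ/t½ = 13/6 ≈ 2.1667, so fraction remaining f = (1/2)^(13/6) ≈ 0.2227.
Each bolus raises the concentration by D/Vd = 863/47 ≈ 18.362 mg/L.
Steady-state trough Cmin,ss = C₀·f/(1−f) ≈ 18.362 × 0.2227/0.7773 ≈ 5.261 mg/L.
Trough 5.3 mg/L vs MEC 3 mg/L: adequate.

5.3 mg/L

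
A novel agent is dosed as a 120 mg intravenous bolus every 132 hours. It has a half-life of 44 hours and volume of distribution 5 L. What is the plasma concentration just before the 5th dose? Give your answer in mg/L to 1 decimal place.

f = (1/2)^(τ/t½) = (1/2)^(132/44) ≈ 0.1250.
C₀ = D/Vd = 120/5 ≈ 24.000 mg/L.
Before the 5th dose, 4 doses have been given. Superposition: Cmin = C₀·(f + f² + … + f^4).
≈ 24.000 × (0.1250 + 0.0156 + 0.0020 + 0.0002) ≈ 24.000 × 0.1428 ≈ 3.427 mg/L.

3.4 mg/L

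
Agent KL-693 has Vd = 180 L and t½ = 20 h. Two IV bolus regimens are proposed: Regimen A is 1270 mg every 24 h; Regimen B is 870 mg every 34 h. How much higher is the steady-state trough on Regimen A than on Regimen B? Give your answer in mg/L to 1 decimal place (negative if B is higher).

Regimen A: f = (1/2)^(24/20) ≈ 0.4353; Cmin,ss = (1270/180)·f/(1−f) ≈ 5.439 mg/L.
Regimen B: f = (1/2)^(34/20) ≈ 0.3078; Cmin,ss = (870/180)·f/(1−f) ≈ 2.149 mg/L.
Difference ≈ 5.439 − 2.149 ≈ 3.290 mg/L.

3.3 mg/L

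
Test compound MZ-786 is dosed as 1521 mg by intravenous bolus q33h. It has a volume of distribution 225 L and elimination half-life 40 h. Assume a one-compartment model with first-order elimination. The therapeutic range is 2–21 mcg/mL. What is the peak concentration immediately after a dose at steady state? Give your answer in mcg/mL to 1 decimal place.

τ/t½ = 33/40 ≈ 0.825, so fraction remaining f = (1/2)^(33/40) ≈ 0.5645.
At steady state, accumulation factor R = 1/(1 − e^(−kτ)) ≈ 2.2962.
Single-dose peak C₀ = D/Vd = 1521/225 ≈ 6.760 mcg/mL.
Steady-state peak Cmax,ss = C₀·R ≈ 6.760 × 2.2962 ≈ 15.522 mcg/mL.
Peak 15.5 mcg/mL vs MTC 21 mcg/mL: below toxic threshold.

15.5 mcg/mL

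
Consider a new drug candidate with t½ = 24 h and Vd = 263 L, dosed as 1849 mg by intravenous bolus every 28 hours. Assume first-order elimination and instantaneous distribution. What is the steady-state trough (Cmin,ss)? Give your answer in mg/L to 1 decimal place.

τ/t½ = 28/24 ≈ 1.1667, so fraction remaining f = (1/2)^(28/24) ≈ 0.4454.
Accumulation ratio R = 1/(1 − f) ≈ 1/0.5546 ≈ 1.8031.
Single-dose peak C₀ = D/Vd = 1849/263 ≈ 7.030 mg/L.
Cmax,ss = C₀/(1 − f) ≈ 7.030/0.5546 ≈ 12.676 mg/L.
One interval later, Cmin,ss = Cmax,ss·e^(−kτ) ≈ 12.676 × 0.4454 ≈ 5.646 mg/L.

5.6 mg/L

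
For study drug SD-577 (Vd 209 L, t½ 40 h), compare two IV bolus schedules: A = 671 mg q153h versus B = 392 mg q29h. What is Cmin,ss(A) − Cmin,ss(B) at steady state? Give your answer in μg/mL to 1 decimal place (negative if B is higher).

Regimen A: f = (1/2)^(153/40) ≈ 0.0706; Cmin,ss = (671/209)·f/(1−f) ≈ 0.244 μg/mL.
Regimen B: f = (1/2)^(29/40) ≈ 0.6050; Cmin,ss = (392/209)·f/(1−f) ≈ 2.873 μg/mL.
Difference ≈ 0.244 − 2.873 ≈ -2.629 μg/mL.

-2.6 μg/mL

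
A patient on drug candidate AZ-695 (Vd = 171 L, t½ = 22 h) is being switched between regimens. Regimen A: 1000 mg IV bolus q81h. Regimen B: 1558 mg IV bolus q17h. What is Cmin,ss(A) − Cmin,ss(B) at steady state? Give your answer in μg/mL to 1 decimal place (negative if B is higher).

Regimen A: f = (1/2)^(81/22) ≈ 0.0779; Cmin,ss = (1000/171)·f/(1−f) ≈ 0.494 μg/mL.
Regimen B: f = (1/2)^(17/22) ≈ 0.5853; Cmin,ss = (1558/171)·f/(1−f) ≈ 12.859 μg/mL.
Difference ≈ 0.494 − 12.859 ≈ -12.365 μg/mL.

-12.4 μg/mL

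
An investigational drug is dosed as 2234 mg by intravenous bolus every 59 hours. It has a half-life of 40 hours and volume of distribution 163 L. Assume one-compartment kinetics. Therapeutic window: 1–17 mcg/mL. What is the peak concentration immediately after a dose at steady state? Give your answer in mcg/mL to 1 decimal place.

τ/t½ = 59/40 ≈ 1.475, so fraction remaining f = (1/2)^(59/40) ≈ 0.3597.
Accumulation ratio R = 1/(1 − f) ≈ 1/0.6403 ≈ 1.5618.
Each bolus raises the concentration by D/Vd = 2234/163 ≈ 13.706 mcg/mL.
Steady-state peak Cmax,ss = C₀·R ≈ 13.706 × 1.5618 ≈ 21.406 mcg/mL.
Peak 21.4 mcg/mL vs MTC 17 mcg/mL: exceeds toxic threshold.

21.4 mcg/mL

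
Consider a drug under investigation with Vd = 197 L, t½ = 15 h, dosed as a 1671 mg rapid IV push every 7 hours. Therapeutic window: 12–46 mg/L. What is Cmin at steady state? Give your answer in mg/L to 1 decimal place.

22.2 mg/L

τ/t½ = 7/15 ≈ 0.46667, so fraction remaining f = (1/2)^(7/15) ≈ 0.7236.
Accumulation ratio R = 1/(1 − f) ≈ 1/0.2764 ≈ 3.6179.
Each bolus raises the concentration by D/Vd = 1671/197 ≈ 8.482 mg/L.
Cmax,ss = C₀/(1 − f) ≈ 8.482/0.2764 ≈ 30.687 mg/L.
One interval later, Cmin,ss = Cmax,ss·e^(−kτ) ≈ 30.687 × 0.7236 ≈ 22.205 mg/L.
Trough 22.2 mg/L vs MEC 12 mg/L: adequate.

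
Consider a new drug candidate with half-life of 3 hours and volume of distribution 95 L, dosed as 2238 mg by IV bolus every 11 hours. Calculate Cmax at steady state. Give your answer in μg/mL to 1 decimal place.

25.6 μg/mL

τ/t½ = 11/3 ≈ 3.6667, so fraction remaining f = (1/2)^(11/3) ≈ 0.0787.
Accumulation ratio R = 1/(1 − f) ≈ 1/0.9213 ≈ 1.0854.
Each bolus raises the concentration by D/Vd = 2238/95 ≈ 23.558 μg/mL.
Steady-state peak Cmax,ss = C₀·R ≈ 23.558 × 1.0854 ≈ 25.570 μg/mL.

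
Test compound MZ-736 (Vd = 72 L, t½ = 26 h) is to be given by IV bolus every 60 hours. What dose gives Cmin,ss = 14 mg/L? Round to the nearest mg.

3983 mg

τ/t½ = 60/26 ≈ 2.3077, so f = (1/2)^(60/26) ≈ 0.201983.
Cmin,ss = (D/Vd)·f/(1−f), so D = Cmin,ss·Vd·(1−f)/f.
D = 14 × 72 × (1−f)/f ≈ 14 × 72 × 3.95091 ≈ 3982.52 mg.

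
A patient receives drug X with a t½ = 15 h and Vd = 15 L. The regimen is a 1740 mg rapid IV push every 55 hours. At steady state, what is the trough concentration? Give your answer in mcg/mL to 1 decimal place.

k = ln2/t½ = ln2/15 ≈ 0.046210 h⁻¹; fraction remaining f = e^(−kτ) = e^(−0.046210×55) ≈ 0.0787.
Single-dose peak C₀ = D/Vd = 1740/15 ≈ 116.000 mcg/mL.
Steady-state trough Cmin,ss = C₀·f/(1−f) ≈ 116.000 × 0.0787/0.9213 ≈ 9.909 mcg/mL.

9.9 mcg/mL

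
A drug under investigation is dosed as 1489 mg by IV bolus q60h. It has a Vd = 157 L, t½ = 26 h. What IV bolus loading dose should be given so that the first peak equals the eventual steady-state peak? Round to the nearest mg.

f = (1/2)^(60/26) ≈ 0.201983; accumulation ratio R = 1/(1−f) ≈ 1.25311.
Loading dose to hit Cmax,ss on first dose: D_load = D_maint·R ≈ 1489 × 1.25311 ≈ 1865.88 mg.

1866 mg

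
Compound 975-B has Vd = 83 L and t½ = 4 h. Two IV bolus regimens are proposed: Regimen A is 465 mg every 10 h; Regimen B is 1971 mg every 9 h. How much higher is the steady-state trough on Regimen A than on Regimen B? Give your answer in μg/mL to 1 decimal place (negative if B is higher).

-5.1 μg/mL

Regimen A: f = (1/2)^(10/4) ≈ 0.1768; Cmin,ss = (465/83)·f/(1−f) ≈ 1.203 μg/mL.
Regimen B: f = (1/2)^(9/4) ≈ 0.2102; Cmin,ss = (1971/83)·f/(1−f) ≈ 6.320 μg/mL.
Difference ≈ 1.203 − 6.320 ≈ -5.117 μg/mL.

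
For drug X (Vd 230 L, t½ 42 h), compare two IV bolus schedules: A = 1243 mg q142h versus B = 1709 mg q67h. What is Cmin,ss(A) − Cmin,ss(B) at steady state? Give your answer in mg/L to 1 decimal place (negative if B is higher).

Regimen A: f = (1/2)^(142/42) ≈ 0.0960; Cmin,ss = (1243/230)·f/(1−f) ≈ 0.574 mg/L.
Regimen B: f = (1/2)^(67/42) ≈ 0.3310; Cmin,ss = (1709/230)·f/(1−f) ≈ 3.676 mg/L.
Difference ≈ 0.574 − 3.676 ≈ -3.102 mg/L.

-3.1 mg/L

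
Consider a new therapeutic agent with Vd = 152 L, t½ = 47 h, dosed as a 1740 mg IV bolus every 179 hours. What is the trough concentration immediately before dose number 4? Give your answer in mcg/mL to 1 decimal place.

f = (1/2)^(τ/t½) = (1/2)^(179/47) ≈ 0.0714.
C₀ = D/Vd = 1740/152 ≈ 11.447 mcg/mL.
Before the 4th dose, 3 doses have been given. Superposition: Cmin = C₀·(f + f² + … + f^3).
≈ 11.447 × (0.0714 + 0.0051 + 0.0004) ≈ 11.447 × 0.0769 ≈ 0.880 mcg/mL.

0.9 mcg/mL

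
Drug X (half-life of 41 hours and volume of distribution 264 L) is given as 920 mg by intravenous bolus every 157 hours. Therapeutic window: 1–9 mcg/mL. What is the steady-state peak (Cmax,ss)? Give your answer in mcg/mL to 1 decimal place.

τ/t½ = 157/41 ≈ 3.8293, so fraction remaining f = (1/2)^(157/41) ≈ 0.0704.
At steady state, accumulation factor R = 1/(1 − e^(−kτ)) ≈ 1.0757.
Single-dose peak C₀ = D/Vd = 920/264 ≈ 3.485 mcg/mL.
Steady-state peak Cmax,ss = C₀·R ≈ 3.485 × 1.0757 ≈ 3.749 mcg/mL.
Peak 3.7 mcg/mL vs MTC 9 mcg/mL: below toxic threshold.

3.7 mcg/mL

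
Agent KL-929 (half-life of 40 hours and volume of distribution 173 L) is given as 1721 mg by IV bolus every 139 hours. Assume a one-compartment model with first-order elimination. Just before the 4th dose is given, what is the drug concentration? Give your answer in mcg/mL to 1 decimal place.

f = (1/2)^(τ/t½) = (1/2)^(139/40) ≈ 0.0899.
C₀ = D/Vd = 1721/173 ≈ 9.948 mcg/mL.
Before the 4th dose, 3 doses have been given. Superposition: Cmin = C₀·(f + f² + … + f^3).
≈ 9.948 × (0.0899 + 0.0081 + 0.0007) ≈ 9.948 × 0.0987 ≈ 0.982 mcg/mL.

1.0 mcg/mL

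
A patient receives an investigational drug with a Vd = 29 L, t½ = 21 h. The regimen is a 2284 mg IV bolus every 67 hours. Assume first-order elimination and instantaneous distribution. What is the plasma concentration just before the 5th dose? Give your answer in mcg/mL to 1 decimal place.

f = (1/2)^(τ/t½) = (1/2)^(67/21) ≈ 0.1095.
C₀ = D/Vd = 2284/29 ≈ 78.759 mcg/mL.
Before the 5th dose, 4 doses have been given. Superposition: Cmin = C₀·(f + f² + … + f^4).
≈ 78.759 × (0.1095 + 0.0120 + 0.0013 + 0.0001) ≈ 78.759 × 0.1229 ≈ 9.679 mcg/mL.

9.7 mcg/mL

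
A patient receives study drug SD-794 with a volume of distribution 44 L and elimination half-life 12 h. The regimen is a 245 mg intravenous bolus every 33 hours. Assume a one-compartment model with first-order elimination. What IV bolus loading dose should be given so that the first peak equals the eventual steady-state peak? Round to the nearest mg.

288 mg

f = (1/2)^(33/12) ≈ 0.148651; accumulation ratio R = 1/(1−f) ≈ 1.17461.
Loading dose to hit Cmax,ss on first dose: D_load = D_maint·R ≈ 245 × 1.17461 ≈ 287.78 mg.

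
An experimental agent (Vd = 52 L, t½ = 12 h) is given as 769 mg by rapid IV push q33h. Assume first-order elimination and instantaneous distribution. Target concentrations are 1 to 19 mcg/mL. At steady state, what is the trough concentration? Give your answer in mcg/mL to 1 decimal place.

τ/t½ = 33/12 ≈ 2.75, so fraction remaining f = (1/2)^(33/12) ≈ 0.1487.
Accumulation ratio R = 1/(1 − f) ≈ 1/0.8513 ≈ 1.1747.
Each bolus raises the concentration by D/Vd = 769/52 ≈ 14.788 mcg/mL.
Cmax,ss = C₀/(1 − f) ≈ 14.788/0.8513 ≈ 17.371 mcg/mL.
Steady-state trough Cmin,ss = Cmax,ss·f ≈ 17.371 × 0.1487 ≈ 2.583 mcg/mL.
Trough 2.6 mcg/mL vs MEC 1 mcg/mL: adequate.

2.6 mcg/mL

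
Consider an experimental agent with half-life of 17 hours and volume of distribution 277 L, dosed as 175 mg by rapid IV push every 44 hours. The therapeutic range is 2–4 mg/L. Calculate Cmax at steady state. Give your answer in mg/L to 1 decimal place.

0.8 mg/L

k = ln2/t½ = ln2/17 ≈ 0.040773 h⁻¹; fraction remaining f = e^(−kτ) = e^(−0.040773×44) ≈ 0.1663.
At steady state, accumulation factor R = 1/(1 − e^(−kτ)) ≈ 1.1995.
Single-dose peak C₀ = D/Vd = 175/277 ≈ 0.632 mg/L.
Cmax,ss = C₀/(1 − f) ≈ 0.632/0.8337 ≈ 0.758 mg/L.
Peak 0.8 mg/L vs MTC 4 mg/L: below toxic threshold.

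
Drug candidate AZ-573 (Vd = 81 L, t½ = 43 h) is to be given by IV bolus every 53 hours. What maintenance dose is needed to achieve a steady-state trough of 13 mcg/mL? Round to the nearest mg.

1421 mg

τ/t½ = 53/43 ≈ 1.2326, so f = (1/2)^(53/43) ≈ 0.425562.
Cmin,ss = (D/Vd)·f/(1−f), so D = Cmin,ss·Vd·(1−f)/f.
D = 13 × 81 × (1−f)/f ≈ 13 × 81 × 1.34983 ≈ 1421.37 mg.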